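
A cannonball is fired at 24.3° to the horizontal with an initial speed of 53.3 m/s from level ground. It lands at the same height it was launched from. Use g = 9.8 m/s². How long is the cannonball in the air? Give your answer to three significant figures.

Vertical component: v_y = 53.3 sin 24.3° = 21.93 m/s.
For a projectile landing at launch height, time of flight is t = 2 v_y / g = 2 × 21.93 / 9.8 = 4.48 s.

4.48 s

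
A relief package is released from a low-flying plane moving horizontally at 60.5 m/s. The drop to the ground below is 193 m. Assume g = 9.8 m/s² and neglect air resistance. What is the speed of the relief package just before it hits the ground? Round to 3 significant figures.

Fall time: t = √(2 × 193 / 9.8) = 6.276 s.
At impact: v_x = 60.5 m/s (unchanged), v_y = g t = 9.8 × 6.276 = 61.50 m/s.
Speed = √(v_x² + v_y²) = √(3660 + 3782) = 86.3 m/s.

86.3 m/s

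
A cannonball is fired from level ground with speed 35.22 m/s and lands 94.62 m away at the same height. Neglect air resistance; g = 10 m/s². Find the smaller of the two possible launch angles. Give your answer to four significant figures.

24.86°

Level-ground range: R = v₀² sin(2θ)/g ⇒ sin 2θ = R g / v₀² = 94.62×10/35.22² = 0.7628.
2θ = arcsin(0.7628) = 49.712° or 180° − 49.712° = 130.288°.
So θ = 24.86° or θ = 65.14°.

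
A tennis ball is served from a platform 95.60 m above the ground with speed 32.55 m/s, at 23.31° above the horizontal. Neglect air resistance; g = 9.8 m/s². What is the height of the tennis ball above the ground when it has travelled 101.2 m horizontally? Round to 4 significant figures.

v_x = 32.55 cos 23.31° = 29.893 m/s, v_y0 = 32.55 sin 23.31° = 12.880 m/s.
Time to reach x = 101.2 m: t = x / v_x = 101.2 / 29.893 = 3.3854 s.
y = 95.60 + v_y0 t − ½ g t² = 95.60 + 12.880×3.3854 − 4.900×3.3854² = 83.05 m.

83.05 m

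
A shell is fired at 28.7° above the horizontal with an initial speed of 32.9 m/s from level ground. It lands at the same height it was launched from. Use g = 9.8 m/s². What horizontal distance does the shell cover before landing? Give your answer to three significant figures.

Components: v_x = 32.9 cos 28.7° = 28.86 m/s, v_y = 32.9 sin 28.7° = 15.80 m/s.
Time of flight (same landing height): t = 2 v_y / g = 2 × 15.80 / 9.8 = 3.224 s.
Range: R = v_x · t = 28.86 × 3.224 = 93.0 m.

93.0 m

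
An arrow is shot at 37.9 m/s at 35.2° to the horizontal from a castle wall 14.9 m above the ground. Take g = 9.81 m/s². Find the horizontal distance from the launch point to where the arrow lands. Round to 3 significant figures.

Components: v_x = 37.9 cos 35.2° = 30.97 m/s, v_y = 37.9 sin 35.2° = 21.85 m/s.
Vertical: 0 = 14.9 + 21.85 t − ½(9.81) t² ⇒ 4.905 t² − 21.85 t − 14.9 = 0.
t = [21.85 + √(477.4 + 292.3)] / 9.810 = 5.055 s.
Horizontal: R = v_x · t = 30.97 × 5.055 = 157 m.

157 m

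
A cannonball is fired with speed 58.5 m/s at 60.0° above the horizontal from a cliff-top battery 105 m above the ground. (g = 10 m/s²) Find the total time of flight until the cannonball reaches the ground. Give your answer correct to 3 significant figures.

Vertical component: v_y = 58.5 sin 60.0° = 50.66 m/s.
Taking up as positive with launch at y = 105 m, landing at y = 0: 0 = 105 + 50.66 t − ½(10) t².
Solving 5.000 t² − 50.66 t − 105 = 0 gives t = [50.66 + √(50.66² + 4·5.000·105)] / 10.00 = 11.9 s.

11.9 s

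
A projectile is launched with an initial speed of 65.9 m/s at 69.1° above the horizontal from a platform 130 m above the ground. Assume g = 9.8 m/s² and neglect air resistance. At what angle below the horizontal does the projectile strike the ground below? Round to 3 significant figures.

v_x = 65.9 cos 69.1° = 23.51 m/s.
At impact |v_y| = √(v_y0² + 2 g h) = √(61.56² + 2×9.8×130) = 79.61 m/s.
Angle below horizontal = arctan(|v_y| / v_x) = arctan(79.61 / 23.51) = 73.5°.

73.5°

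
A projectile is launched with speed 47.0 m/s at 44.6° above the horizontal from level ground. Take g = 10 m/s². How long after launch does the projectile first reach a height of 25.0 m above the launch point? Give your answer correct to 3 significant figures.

0.873 s

v_y0 = 47.0 sin 44.6° = 33.00 m/s.
Set y = v_y0 t − ½ g t² = 25.0: 5.000 t² − 33.00 t + 25.0 = 0.
t = [33.00 ± √(1089 − 500.0)] / 10 = (33.00 ± 24.27) / 10, giving t = 0.873 s or t = 5.73 s.
The projectile is on the way up at the first time, so t = 0.873 s.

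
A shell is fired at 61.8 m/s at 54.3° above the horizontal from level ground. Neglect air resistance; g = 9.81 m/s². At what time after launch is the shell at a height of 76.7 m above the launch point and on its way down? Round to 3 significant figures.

8.36 s

v_y0 = 61.8 sin 54.3° = 50.19 m/s.
Set y = v_y0 t − ½ g t² = 76.7: 4.905 t² − 50.19 t + 76.7 = 0.
t = [50.19 ± √(2519 − 1505)] / 9.81 = (50.19 ± 31.84) / 9.81, giving t = 1.87 s or t = 8.36 s.
On the way down corresponds to the larger root: t = 8.36 s.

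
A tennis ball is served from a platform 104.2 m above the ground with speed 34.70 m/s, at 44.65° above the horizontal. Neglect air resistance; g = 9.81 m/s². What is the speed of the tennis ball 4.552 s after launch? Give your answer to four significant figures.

v_x = 34.70 cos 44.65° = 24.686 m/s (constant).
v_y(t) = 34.70 sin 44.65° − g t = 24.386 − 9.81 × 4.552 = -20.269 m/s.
Speed = √(v_x² + v_y²) = √(609.40 + 410.83) = 31.94 m/s.

31.94 m/s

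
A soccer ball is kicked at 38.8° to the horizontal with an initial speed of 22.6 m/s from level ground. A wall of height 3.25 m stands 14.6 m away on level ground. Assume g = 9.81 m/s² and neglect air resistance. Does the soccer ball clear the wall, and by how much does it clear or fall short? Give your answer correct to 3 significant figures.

Yes — it clears the wall by 5.12 m.

v_x = 22.6 cos 38.8° = 17.61 m/s; v_y0 = 22.6 sin 38.8° = 14.16 m/s.
Time to reach the wall: t = 14.6 / 17.61 = 0.8291 s.
Height at that point: y = 14.16×0.8291 − 4.905×0.8291² = 8.368 m.
That is 8.368 − 3.25 = 5.12 m above the top of the wall, so the soccer ball clears it.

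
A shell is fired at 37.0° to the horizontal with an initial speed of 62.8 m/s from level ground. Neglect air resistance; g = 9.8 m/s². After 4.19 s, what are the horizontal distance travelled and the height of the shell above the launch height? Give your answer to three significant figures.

v_x = 62.8 cos 37.0° = 50.15 m/s; v_y0 = 62.8 sin 37.0° = 37.79 m/s.
x = v_x t = 50.15 × 4.19 = 210 m.
y = v_y0 t − ½ g t² = 37.79×4.19 − 4.900×4.19² = 72.3 m.

x = 210 m, y = 72.3 m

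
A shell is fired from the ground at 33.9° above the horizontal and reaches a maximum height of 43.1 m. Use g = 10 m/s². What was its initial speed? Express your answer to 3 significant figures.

At maximum height v_y = 0, so (v₀ sin θ)² = 2 g H.
v₀ sin 33.9° = √(2 × 10 × 43.1) = 29.36 m/s.
v₀ = 29.36 / sin 33.9° = 29.36 / 0.5577 = 52.6 m/s.

52.6 m/s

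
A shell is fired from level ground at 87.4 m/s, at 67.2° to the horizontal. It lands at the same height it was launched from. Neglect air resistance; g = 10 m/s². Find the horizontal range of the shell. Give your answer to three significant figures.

Components: v_x = 87.4 cos 67.2° = 33.87 m/s, v_y = 87.4 sin 67.2° = 80.57 m/s.
Time of flight (same landing height): t = 2 v_y / g = 2 × 80.57 / 10 = 16.11 s.
Range: R = v_x · t = 33.87 × 16.11 = 546 m.

546 m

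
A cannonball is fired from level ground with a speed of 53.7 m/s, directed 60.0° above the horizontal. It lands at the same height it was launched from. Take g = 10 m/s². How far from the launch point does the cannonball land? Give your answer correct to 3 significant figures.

Components: v_x = 53.7 cos 60.0° = 26.85 m/s, v_y = 53.7 sin 60.0° = 46.51 m/s.
Time of flight (same landing height): t = 2 v_y / g = 2 × 46.51 / 10 = 9.302 s.
Range: R = v_x · t = 26.85 × 9.302 = 250 m.

250 m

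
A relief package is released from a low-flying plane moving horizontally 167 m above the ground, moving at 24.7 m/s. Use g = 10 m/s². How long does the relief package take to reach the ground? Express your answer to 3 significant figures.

The horizontal speed doesn't affect the fall. With v_y0 = 0, h = ½ g t².
t = √(2 × 167 / 10) = √33.40 = 5.78 s.

5.78 s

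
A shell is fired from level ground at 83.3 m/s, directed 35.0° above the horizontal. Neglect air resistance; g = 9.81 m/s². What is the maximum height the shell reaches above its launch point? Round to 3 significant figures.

Vertical component of launch velocity: v_y = 83.3 sin 35.0° = 47.78 m/s.
At the highest point the vertical velocity is zero, so v_y² = 2 g h_max.
h_max = (47.78)² / (2 × 9.81) = 2283 / 19.62 = 116 m.

116 m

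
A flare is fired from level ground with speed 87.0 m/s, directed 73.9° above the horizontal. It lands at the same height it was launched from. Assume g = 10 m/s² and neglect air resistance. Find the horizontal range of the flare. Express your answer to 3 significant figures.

403 m

For level ground, R = v₀² sin(2θ) / g.
sin(2 × 73.9°) = sin 147.8° = 0.5329.
R = (87.0)² × 0.5329 / 10 = 403 m.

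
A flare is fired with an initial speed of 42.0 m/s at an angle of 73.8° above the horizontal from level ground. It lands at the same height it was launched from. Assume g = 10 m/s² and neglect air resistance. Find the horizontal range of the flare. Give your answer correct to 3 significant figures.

94.5 m

Components: v_x = 42.0 cos 73.8° = 11.72 m/s, v_y = 42.0 sin 73.8° = 40.33 m/s.
Time of flight (same landing height): t = 2 v_y / g = 2 × 40.33 / 10 = 8.066 s.
Range: R = v_x · t = 11.72 × 8.066 = 94.5 m.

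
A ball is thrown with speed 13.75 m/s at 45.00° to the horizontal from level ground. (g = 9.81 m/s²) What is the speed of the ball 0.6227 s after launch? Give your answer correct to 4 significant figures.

10.37 m/s

v_x = 13.75 cos 45.00° = 9.7227 m/s (constant).
v_y(t) = 13.75 sin 45.00° − g t = 9.7227 − 9.81 × 0.6227 = 3.6140 m/s.
Speed = √(v_x² + v_y²) = √(94.531 + 13.061) = 10.37 m/s.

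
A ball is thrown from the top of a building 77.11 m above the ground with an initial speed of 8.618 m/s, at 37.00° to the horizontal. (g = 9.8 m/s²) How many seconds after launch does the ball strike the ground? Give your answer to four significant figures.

4.531 s

Vertical component: v_y = 8.618 sin 37.00° = 5.1864 m/s.
Taking up as positive with launch at y = 77.11 m, landing at y = 0: 0 = 77.11 + 5.1864 t − ½(9.8) t².
Solving 4.900 t² − 5.1864 t − 77.11 = 0 gives t = [5.1864 + √(5.1864² + 4·4.900·77.11)] / 9.800 = 4.531 s.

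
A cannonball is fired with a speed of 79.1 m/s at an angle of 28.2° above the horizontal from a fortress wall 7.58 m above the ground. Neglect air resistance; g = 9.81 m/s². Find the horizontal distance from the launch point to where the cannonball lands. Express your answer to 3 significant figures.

Components: v_x = 79.1 cos 28.2° = 69.71 m/s, v_y = 79.1 sin 28.2° = 37.38 m/s.
Vertical: 0 = 7.58 + 37.38 t − ½(9.81) t² ⇒ 4.905 t² − 37.38 t − 7.58 = 0.
t = [37.38 + √(1397 + 148.7)] / 9.810 = 7.818 s.
Horizontal: R = v_x · t = 69.71 × 7.818 = 545 m.

545 m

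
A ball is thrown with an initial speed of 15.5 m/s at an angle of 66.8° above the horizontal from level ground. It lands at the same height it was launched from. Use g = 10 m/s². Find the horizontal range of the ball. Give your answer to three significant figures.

Components: v_x = 15.5 cos 66.8° = 6.106 m/s, v_y = 15.5 sin 66.8° = 14.25 m/s.
Time of flight (same landing height): t = 2 v_y / g = 2 × 14.25 / 10 = 2.850 s.
Range: R = v_x · t = 6.106 × 2.850 = 17.4 m.

17.4 m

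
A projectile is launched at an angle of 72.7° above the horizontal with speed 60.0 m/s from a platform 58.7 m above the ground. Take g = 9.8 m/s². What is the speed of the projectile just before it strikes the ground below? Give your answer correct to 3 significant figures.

v_x = 60.0 cos 72.7° = 17.84 m/s is unchanged throughout.
For the vertical component, v_y² = v_y0² + 2 g h = (57.29)² + 2×9.8×58.7 = 4433, so |v_y| = 66.58 m/s.
Impact speed = √(v_x² + v_y²) = √(318.3 + 4433) = 68.9 m/s.

68.9 m/s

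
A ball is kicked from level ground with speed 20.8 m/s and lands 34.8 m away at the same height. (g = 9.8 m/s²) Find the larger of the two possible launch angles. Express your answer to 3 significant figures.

Level-ground range: R = v₀² sin(2θ)/g ⇒ sin 2θ = R g / v₀² = 34.8×9.8/20.8² = 0.7883.
2θ = arcsin(0.7883) = 52.03° or 180° − 52.03° = 127.97°.
So θ = 26.0° or θ = 64.0°.

64.0°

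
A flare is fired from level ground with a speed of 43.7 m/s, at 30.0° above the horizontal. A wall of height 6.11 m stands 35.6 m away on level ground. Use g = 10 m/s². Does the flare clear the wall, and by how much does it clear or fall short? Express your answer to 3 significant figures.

v_x = 43.7 cos 30.0° = 37.85 m/s; v_y0 = 43.7 sin 30.0° = 21.85 m/s.
Time to reach the wall: t = 35.6 / 37.85 = 0.9406 s.
Height at that point: y = 21.85×0.9406 − 5.000×0.9406² = 16.13 m.
That is 16.13 − 6.11 = 10.0 m above the top of the wall, so the flare clears it.

Yes — it clears the wall by 10.0 m.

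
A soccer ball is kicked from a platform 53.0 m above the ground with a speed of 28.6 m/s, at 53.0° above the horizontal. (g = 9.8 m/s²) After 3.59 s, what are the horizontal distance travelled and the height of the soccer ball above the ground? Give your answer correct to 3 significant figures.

x = 61.8 m, y = 71.8 m

v_x = 28.6 cos 53.0° = 17.21 m/s; v_y0 = 28.6 sin 53.0° = 22.84 m/s.
x = v_x t = 17.21 × 3.59 = 61.8 m.
y = 53.0 + v_y0 t − ½ g t² = 71.8 m.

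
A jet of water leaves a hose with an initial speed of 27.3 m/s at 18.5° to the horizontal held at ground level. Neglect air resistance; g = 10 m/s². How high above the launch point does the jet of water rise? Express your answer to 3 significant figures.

3.75 m

Vertical component of launch velocity: v_y = 27.3 sin 18.5° = 8.662 m/s.
At the highest point the vertical velocity is zero, so v_y² = 2 g h_max.
h_max = (8.662)² / (2 × 10) = 75.03 / 20.00 = 3.75 m.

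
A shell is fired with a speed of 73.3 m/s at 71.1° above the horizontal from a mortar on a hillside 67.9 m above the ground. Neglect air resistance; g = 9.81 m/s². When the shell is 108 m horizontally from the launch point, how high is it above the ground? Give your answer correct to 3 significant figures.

282 m

v_x = 73.3 cos 71.1° = 23.74 m/s, v_y0 = 73.3 sin 71.1° = 69.35 m/s.
Time to reach x = 108 m: t = x / v_x = 108 / 23.74 = 4.549 s.
y = 67.9 + v_y0 t − ½ g t² = 67.9 + 69.35×4.549 − 4.905×4.549² = 282 m.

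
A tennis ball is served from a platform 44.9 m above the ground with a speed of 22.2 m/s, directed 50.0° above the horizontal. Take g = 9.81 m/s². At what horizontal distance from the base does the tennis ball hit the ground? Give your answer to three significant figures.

74.5 m

Components: v_x = 22.2 cos 50.0° = 14.27 m/s, v_y = 22.2 sin 50.0° = 17.01 m/s.
Vertical: 0 = 44.9 + 17.01 t − ½(9.81) t² ⇒ 4.905 t² − 17.01 t − 44.9 = 0.
t = [17.01 + √(289.3 + 880.9)] / 9.810 = 5.221 s.
Horizontal: R = v_x · t = 14.27 × 5.221 = 74.5 m.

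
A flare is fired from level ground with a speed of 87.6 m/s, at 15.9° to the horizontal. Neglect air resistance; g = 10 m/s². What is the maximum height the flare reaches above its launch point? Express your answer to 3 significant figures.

28.8 m

Vertical component of launch velocity: v_y = 87.6 sin 15.9° = 24.00 m/s.
At the highest point the vertical velocity is zero, so v_y² = 2 g h_max.
h_max = (24.00)² / (2 × 10) = 576.0 / 20.00 = 28.8 m.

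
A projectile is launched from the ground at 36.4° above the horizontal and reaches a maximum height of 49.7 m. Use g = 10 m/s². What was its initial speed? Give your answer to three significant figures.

At maximum height v_y = 0, so (v₀ sin θ)² = 2 g H.
v₀ sin 36.4° = √(2 × 10 × 49.7) = 31.53 m/s.
v₀ = 31.53 / sin 36.4° = 31.53 / 0.5934 = 53.1 m/s.

53.1 m/s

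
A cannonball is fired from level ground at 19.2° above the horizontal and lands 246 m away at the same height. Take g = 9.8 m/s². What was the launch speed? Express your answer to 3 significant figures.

On level ground, R = v₀² sin(2θ) / g, so v₀ = √(R g / sin 2θ).
sin(2 × 19.2°) = 0.6211.
v₀ = √(246 × 9.8 / 0.6211) = √3882 = 62.3 m/s.

62.3 m/s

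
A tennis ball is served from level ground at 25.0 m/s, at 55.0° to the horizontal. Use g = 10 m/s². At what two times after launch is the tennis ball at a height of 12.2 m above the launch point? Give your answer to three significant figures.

0.724 s and 3.37 s

v_y0 = 25.0 sin 55.0° = 20.48 m/s.
Set y = v_y0 t − ½ g t² = 12.2: 5.000 t² − 20.48 t + 12.2 = 0.
t = [20.48 ± √(419.4 − 244.0)] / 10 = (20.48 ± 13.24) / 10, giving t = 0.724 s or t = 3.37 s.
So the tennis ball is at 12.2 m at t = 0.724 s (rising) and t = 3.37 s (falling).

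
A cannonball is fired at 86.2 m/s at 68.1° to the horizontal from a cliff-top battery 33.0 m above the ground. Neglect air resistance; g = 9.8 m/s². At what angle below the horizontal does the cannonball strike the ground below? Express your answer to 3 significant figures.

69.0°

v_x = 86.2 cos 68.1° = 32.15 m/s.
At impact |v_y| = √(v_y0² + 2 g h) = √(79.98² + 2×9.8×33.0) = 83.93 m/s.
Angle below horizontal = arctan(|v_y| / v_x) = arctan(83.93 / 32.15) = 69.0°.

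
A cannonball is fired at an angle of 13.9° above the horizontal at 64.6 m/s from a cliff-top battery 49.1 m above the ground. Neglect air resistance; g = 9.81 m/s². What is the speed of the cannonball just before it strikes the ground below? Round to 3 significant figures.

71.7 m/s

v_x = 64.6 cos 13.9° = 62.71 m/s is unchanged throughout.
For the vertical component, v_y² = v_y0² + 2 g h = (15.52)² + 2×9.81×49.1 = 1204, so |v_y| = 34.70 m/s.
Impact speed = √(v_x² + v_y²) = √(3933 + 1204) = 71.7 m/s.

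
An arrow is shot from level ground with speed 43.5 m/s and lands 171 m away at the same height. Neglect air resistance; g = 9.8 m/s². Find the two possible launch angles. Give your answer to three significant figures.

Level-ground range: R = v₀² sin(2θ)/g ⇒ sin 2θ = R g / v₀² = 171×9.8/43.5² = 0.8856.
2θ = arcsin(0.8856) = 62.33° or 180° − 62.33° = 117.67°.
So θ = 31.2° or θ = 58.8°.

31.2° and 58.8°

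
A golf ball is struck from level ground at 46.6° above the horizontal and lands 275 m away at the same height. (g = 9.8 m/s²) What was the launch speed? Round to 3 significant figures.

On level ground, R = v₀² sin(2θ) / g, so v₀ = √(R g / sin 2θ).
sin(2 × 46.6°) = 0.9984.
v₀ = √(275 × 9.8 / 0.9984) = √2699 = 52.0 m/s.

52.0 m/s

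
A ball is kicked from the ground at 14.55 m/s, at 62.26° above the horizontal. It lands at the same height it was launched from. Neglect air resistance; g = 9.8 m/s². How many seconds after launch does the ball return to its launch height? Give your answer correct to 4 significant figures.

Vertical component: v_y = 14.55 sin 62.26° = 12.878 m/s.
For a projectile landing at launch height, time of flight is t = 2 v_y / g = 2 × 12.878 / 9.8 = 2.628 s.

2.628 s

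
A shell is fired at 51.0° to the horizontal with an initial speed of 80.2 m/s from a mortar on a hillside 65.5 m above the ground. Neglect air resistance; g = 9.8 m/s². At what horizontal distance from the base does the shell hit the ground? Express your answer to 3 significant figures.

Components: v_x = 80.2 cos 51.0° = 50.47 m/s, v_y = 80.2 sin 51.0° = 62.33 m/s.
Vertical: 0 = 65.5 + 62.33 t − ½(9.8) t² ⇒ 4.900 t² − 62.33 t − 65.5 = 0.
t = [62.33 + √(3885 + 1284)] / 9.800 = 13.70 s.
Horizontal: R = v_x · t = 50.47 × 13.70 = 691 m.

691 m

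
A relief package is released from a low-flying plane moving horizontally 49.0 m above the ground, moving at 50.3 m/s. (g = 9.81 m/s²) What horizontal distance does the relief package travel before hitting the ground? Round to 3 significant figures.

159 m

Initial vertical velocity is zero, so the fall time comes from h = ½ g t²: t = √(2 × 49.0 / 9.81) = 3.161 s.
Horizontal motion is uniform at 50.3 m/s, so x = 50.3 × 3.161 = 159 m.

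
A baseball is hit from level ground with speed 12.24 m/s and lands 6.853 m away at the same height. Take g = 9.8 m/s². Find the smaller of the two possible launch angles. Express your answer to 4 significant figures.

Level-ground range: R = v₀² sin(2θ)/g ⇒ sin 2θ = R g / v₀² = 6.853×9.8/12.24² = 0.4483.
2θ = arcsin(0.4483) = 26.635° or 180° − 26.635° = 153.365°.
So θ = 13.32° or θ = 76.68°.

13.32°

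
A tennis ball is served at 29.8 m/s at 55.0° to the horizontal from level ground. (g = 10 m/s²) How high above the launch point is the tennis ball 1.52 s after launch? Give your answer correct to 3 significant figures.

v_y0 = 29.8 sin 55.0° = 24.41 m/s.
y(t) = v_y0 t − ½ g t² = 24.41×1.52 − 5.000×1.52² = 25.6 m.

25.6 m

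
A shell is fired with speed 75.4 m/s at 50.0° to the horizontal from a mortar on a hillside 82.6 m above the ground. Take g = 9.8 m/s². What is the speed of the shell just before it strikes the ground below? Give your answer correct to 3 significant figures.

v_x = 75.4 cos 50.0° = 48.47 m/s is unchanged throughout.
For the vertical component, v_y² = v_y0² + 2 g h = (57.76)² + 2×9.8×82.6 = 4955, so |v_y| = 70.39 m/s.
Impact speed = √(v_x² + v_y²) = √(2349 + 4955) = 85.5 m/s.

85.5 m/s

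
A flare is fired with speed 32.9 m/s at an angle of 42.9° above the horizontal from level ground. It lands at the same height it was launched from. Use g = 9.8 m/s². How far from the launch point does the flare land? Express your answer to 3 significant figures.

110 m

Components: v_x = 32.9 cos 42.9° = 24.10 m/s, v_y = 32.9 sin 42.9° = 22.40 m/s.
Time of flight (same landing height): t = 2 v_y / g = 2 × 22.40 / 9.8 = 4.571 s.
Range: R = v_x · t = 24.10 × 4.571 = 110 m.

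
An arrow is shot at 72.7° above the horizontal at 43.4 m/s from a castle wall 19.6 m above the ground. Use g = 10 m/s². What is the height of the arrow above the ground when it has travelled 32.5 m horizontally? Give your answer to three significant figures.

92.2 m

v_x = 43.4 cos 72.7° = 12.91 m/s, v_y0 = 43.4 sin 72.7° = 41.44 m/s.
Time to reach x = 32.5 m: t = x / v_x = 32.5 / 12.91 = 2.517 s.
y = 19.6 + v_y0 t − ½ g t² = 19.6 + 41.44×2.517 − 5.000×2.517² = 92.2 m.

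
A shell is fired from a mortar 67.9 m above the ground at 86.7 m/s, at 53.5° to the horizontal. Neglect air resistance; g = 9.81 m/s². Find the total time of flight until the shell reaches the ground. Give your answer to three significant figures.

Vertical component: v_y = 86.7 sin 53.5° = 69.69 m/s.
Taking up as positive with launch at y = 67.9 m, landing at y = 0: 0 = 67.9 + 69.69 t − ½(9.81) t².
Solving 4.905 t² − 69.69 t − 67.9 = 0 gives t = [69.69 + √(69.69² + 4·4.905·67.9)] / 9.810 = 15.1 s.

15.1 s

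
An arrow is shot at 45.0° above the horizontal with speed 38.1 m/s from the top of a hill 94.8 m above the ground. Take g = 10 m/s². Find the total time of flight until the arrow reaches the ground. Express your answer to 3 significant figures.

Vertical component: v_y = 38.1 sin 45.0° = 26.94 m/s.
Taking up as positive with launch at y = 94.8 m, landing at y = 0: 0 = 94.8 + 26.94 t − ½(10) t².
Solving 5.000 t² − 26.94 t − 94.8 = 0 gives t = [26.94 + √(26.94² + 4·5.000·94.8)] / 10.00 = 7.81 s.

7.81 s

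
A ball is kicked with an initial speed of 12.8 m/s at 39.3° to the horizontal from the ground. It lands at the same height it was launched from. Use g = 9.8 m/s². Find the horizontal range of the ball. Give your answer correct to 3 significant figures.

For level ground, R = v₀² sin(2θ) / g.
sin(2 × 39.3°) = sin 78.60° = 0.9803.
R = (12.8)² × 0.9803 / 9.8 = 16.4 m.

16.4 m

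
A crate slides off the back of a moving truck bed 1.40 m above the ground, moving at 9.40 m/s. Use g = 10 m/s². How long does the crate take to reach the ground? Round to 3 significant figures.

The horizontal speed doesn't affect the fall. With v_y0 = 0, h = ½ g t².
t = √(2 × 1.40 / 10) = √0.2800 = 0.529 s.

0.529 s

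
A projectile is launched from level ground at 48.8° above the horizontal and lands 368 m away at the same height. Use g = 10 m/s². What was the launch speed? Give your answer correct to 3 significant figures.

60.9 m/s

On level ground, R = v₀² sin(2θ) / g, so v₀ = √(R g / sin 2θ).
sin(2 × 48.8°) = 0.9912.
v₀ = √(368 × 10 / 0.9912) = √3713 = 60.9 m/s.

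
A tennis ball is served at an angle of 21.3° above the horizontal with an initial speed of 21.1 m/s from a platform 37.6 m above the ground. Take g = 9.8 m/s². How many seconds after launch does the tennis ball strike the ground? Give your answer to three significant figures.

3.66 s

Vertical component: v_y = 21.1 sin 21.3° = 7.665 m/s.
Taking up as positive with launch at y = 37.6 m, landing at y = 0: 0 = 37.6 + 7.665 t − ½(9.8) t².
Solving 4.900 t² − 7.665 t − 37.6 = 0 gives t = [7.665 + √(7.665² + 4·4.900·37.6)] / 9.800 = 3.66 s.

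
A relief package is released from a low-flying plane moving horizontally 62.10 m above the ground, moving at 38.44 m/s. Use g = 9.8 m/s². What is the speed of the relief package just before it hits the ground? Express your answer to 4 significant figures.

Fall time: t = √(2 × 62.10 / 9.8) = 3.5600 s.
At impact: v_x = 38.44 m/s (unchanged), v_y = g t = 9.8 × 3.5600 = 34.888 m/s.
Speed = √(v_x² + v_y²) = √(1477.6 + 1217.2) = 51.91 m/s.

51.91 m/s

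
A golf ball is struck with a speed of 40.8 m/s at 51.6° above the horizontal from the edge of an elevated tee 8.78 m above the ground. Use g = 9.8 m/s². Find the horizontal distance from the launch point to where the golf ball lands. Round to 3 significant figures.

172 m

Components: v_x = 40.8 cos 51.6° = 25.34 m/s, v_y = 40.8 sin 51.6° = 31.97 m/s.
Vertical: 0 = 8.78 + 31.97 t − ½(9.8) t² ⇒ 4.900 t² − 31.97 t − 8.78 = 0.
t = [31.97 + √(1022 + 172.1)] / 9.800 = 6.788 s.
Horizontal: R = v_x · t = 25.34 × 6.788 = 172 m.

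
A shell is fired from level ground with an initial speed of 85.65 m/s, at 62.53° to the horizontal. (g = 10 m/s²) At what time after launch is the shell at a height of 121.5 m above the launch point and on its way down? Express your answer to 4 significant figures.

v_y0 = 85.65 sin 62.53° = 75.993 m/s.
Set y = v_y0 t − ½ g t² = 121.5: 5.000 t² − 75.993 t + 121.5 = 0.
t = [75.993 ± √(5774.9 − 2430.0)] / 10 = (75.993 ± 57.835) / 10, giving t = 1.816 s or t = 13.38 s.
On the way down corresponds to the larger root: t = 13.38 s.

13.38 s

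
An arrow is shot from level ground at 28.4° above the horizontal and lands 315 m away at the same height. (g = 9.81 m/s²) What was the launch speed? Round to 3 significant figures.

60.8 m/s

On level ground, R = v₀² sin(2θ) / g, so v₀ = √(R g / sin 2θ).
sin(2 × 28.4°) = 0.8368.
v₀ = √(315 × 9.81 / 0.8368) = √3693 = 60.8 m/s.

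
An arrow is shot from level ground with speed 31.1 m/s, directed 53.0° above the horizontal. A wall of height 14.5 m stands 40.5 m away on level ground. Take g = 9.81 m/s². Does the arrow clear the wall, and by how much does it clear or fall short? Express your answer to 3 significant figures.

Yes — it clears the wall by 16.3 m.

v_x = 31.1 cos 53.0° = 18.72 m/s; v_y0 = 31.1 sin 53.0° = 24.84 m/s.
Time to reach the wall: t = 40.5 / 18.72 = 2.163 s.
Height at that point: y = 24.84×2.163 − 4.905×2.163² = 30.78 m.
That is 30.78 − 14.5 = 16.3 m above the top of the wall, so the arrow clears it.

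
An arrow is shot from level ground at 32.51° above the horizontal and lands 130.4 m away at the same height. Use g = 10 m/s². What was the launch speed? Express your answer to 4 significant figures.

On level ground, R = v₀² sin(2θ) / g, so v₀ = √(R g / sin 2θ).
sin(2 × 32.51°) = 0.9065.
v₀ = √(130.4 × 10 / 0.9065) = √1438.5 = 37.93 m/s.

37.93 m/s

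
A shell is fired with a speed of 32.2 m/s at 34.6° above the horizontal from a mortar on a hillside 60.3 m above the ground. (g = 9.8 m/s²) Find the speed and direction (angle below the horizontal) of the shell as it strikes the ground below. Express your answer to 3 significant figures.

v_x = 32.2 cos 34.6° = 26.50 m/s (constant).
|v_y| at impact = √((18.28)² + 2×9.8×60.3) = 38.94 m/s.
Speed = √(26.50² + 38.94²) = 47.1 m/s; angle = arctan(38.94/26.50) = 55.8° below horizontal.

47.1 m/s at 55.8° below the horizontal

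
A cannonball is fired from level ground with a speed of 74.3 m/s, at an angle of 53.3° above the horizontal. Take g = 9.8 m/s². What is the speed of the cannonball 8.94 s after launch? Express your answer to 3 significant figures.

v_x = 74.3 cos 53.3° = 44.40 m/s (constant).
v_y(t) = 74.3 sin 53.3° − g t = 59.57 − 9.8 × 8.94 = -28.04 m/s.
Speed = √(v_x² + v_y²) = √(1971 + 786.2) = 52.5 m/s.

52.5 m/s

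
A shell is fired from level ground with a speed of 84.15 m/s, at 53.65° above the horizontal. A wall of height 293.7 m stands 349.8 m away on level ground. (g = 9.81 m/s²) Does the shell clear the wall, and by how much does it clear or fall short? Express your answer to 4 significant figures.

v_x = 84.15 cos 53.65° = 49.877 m/s; v_y0 = 84.15 sin 53.65° = 67.775 m/s.
Time to reach the wall: t = 349.8 / 49.877 = 7.0133 s.
Height at that point: y = 67.775×7.0133 − 4.905×7.0133² = 234.07 m.
That is 293.7 − 234.07 = 59.63 m below the top of the wall, so the shell does not clear it.

No — it falls 59.63 m short of clearing the wall.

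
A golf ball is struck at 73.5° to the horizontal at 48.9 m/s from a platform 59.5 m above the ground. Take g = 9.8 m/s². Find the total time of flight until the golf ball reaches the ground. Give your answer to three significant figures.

10.7 s

Vertical component: v_y = 48.9 sin 73.5° = 46.89 m/s.
Taking up as positive with launch at y = 59.5 m, landing at y = 0: 0 = 59.5 + 46.89 t − ½(9.8) t².
Solving 4.900 t² − 46.89 t − 59.5 = 0 gives t = [46.89 + √(46.89² + 4·4.900·59.5)] / 9.800 = 10.7 s.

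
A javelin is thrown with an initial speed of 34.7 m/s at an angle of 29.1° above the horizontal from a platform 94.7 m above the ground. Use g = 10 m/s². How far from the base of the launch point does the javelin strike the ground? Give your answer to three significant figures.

193 m

Components: v_x = 34.7 cos 29.1° = 30.32 m/s, v_y = 34.7 sin 29.1° = 16.88 m/s.
Vertical: 0 = 94.7 + 16.88 t − ½(10) t² ⇒ 5.000 t² − 16.88 t − 94.7 = 0.
t = [16.88 + √(284.9 + 1894)] / 10.00 = 6.356 s.
Horizontal: R = v_x · t = 30.32 × 6.356 = 193 m.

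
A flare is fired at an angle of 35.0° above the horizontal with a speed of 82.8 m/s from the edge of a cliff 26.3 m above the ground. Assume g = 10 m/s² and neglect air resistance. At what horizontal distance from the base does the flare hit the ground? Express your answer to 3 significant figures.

Components: v_x = 82.8 cos 35.0° = 67.83 m/s, v_y = 82.8 sin 35.0° = 47.49 m/s.
Vertical: 0 = 26.3 + 47.49 t − ½(10) t² ⇒ 5.000 t² − 47.49 t − 26.3 = 0.
t = [47.49 + √(2255 + 526.0)] / 10.00 = 10.02 s.
Horizontal: R = v_x · t = 67.83 × 10.02 = 680 m.

680 m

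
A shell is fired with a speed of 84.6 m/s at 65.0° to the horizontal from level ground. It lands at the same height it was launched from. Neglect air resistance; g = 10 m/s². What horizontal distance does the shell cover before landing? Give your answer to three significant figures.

For level ground, R = v₀² sin(2θ) / g.
sin(2 × 65.0°) = sin 130.0° = 0.7660.
R = (84.6)² × 0.7660 / 10 = 548 m.

548 m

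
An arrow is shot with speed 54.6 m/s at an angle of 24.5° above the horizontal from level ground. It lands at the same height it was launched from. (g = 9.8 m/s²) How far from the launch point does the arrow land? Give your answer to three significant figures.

230 m

For level ground, R = v₀² sin(2θ) / g.
sin(2 × 24.5°) = sin 49.00° = 0.7547.
R = (54.6)² × 0.7547 / 9.8 = 230 m.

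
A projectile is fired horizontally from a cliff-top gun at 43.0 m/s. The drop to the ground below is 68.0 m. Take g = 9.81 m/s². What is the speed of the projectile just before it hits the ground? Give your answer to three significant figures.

56.4 m/s

Fall time: t = √(2 × 68.0 / 9.81) = 3.723 s.
At impact: v_x = 43.0 m/s (unchanged), v_y = g t = 9.81 × 3.723 = 36.52 m/s.
Speed = √(v_x² + v_y²) = √(1849 + 1334) = 56.4 m/s.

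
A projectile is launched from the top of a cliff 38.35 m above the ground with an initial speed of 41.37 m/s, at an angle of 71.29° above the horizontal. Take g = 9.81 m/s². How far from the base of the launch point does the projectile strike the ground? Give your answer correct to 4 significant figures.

Components: v_x = 41.37 cos 71.29° = 13.271 m/s, v_y = 41.37 sin 71.29° = 39.184 m/s.
Vertical: 0 = 38.35 + 39.184 t − ½(9.81) t² ⇒ 4.905 t² − 39.184 t − 38.35 = 0.
t = [39.184 + √(1535.4 + 752.43)] / 9.810 = 8.8701 s.
Horizontal: R = v_x · t = 13.271 × 8.8701 = 117.7 m.

117.7 m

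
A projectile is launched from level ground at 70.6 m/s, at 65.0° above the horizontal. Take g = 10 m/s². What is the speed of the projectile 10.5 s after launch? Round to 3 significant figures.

50.7 m/s

v_x = 70.6 cos 65.0° = 29.84 m/s (constant).
v_y(t) = 70.6 sin 65.0° − g t = 63.99 − 10 × 10.5 = -41.01 m/s.
Speed = √(v_x² + v_y²) = √(890.4 + 1682) = 50.7 m/s.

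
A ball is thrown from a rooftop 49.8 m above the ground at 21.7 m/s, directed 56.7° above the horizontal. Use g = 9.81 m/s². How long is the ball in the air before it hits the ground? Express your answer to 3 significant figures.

5.53 s

Vertical component: v_y = 21.7 sin 56.7° = 18.14 m/s.
Taking up as positive with launch at y = 49.8 m, landing at y = 0: 0 = 49.8 + 18.14 t − ½(9.81) t².
Solving 4.905 t² − 18.14 t − 49.8 = 0 gives t = [18.14 + √(18.14² + 4·4.905·49.8)] / 9.810 = 5.53 s.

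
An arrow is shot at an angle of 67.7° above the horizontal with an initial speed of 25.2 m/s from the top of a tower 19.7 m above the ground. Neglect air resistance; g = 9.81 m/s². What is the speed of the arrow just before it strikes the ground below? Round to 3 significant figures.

32.0 m/s

v_x = 25.2 cos 67.7° = 9.562 m/s is unchanged throughout.
For the vertical component, v_y² = v_y0² + 2 g h = (23.32)² + 2×9.81×19.7 = 930.3, so |v_y| = 30.50 m/s.
Impact speed = √(v_x² + v_y²) = √(91.43 + 930.3) = 32.0 m/s.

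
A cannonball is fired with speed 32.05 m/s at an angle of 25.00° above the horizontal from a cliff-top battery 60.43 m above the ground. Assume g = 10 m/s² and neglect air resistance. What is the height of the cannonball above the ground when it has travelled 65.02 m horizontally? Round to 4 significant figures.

65.70 m

v_x = 32.05 cos 25.00° = 29.047 m/s, v_y0 = 32.05 sin 25.00° = 13.545 m/s.
Time to reach x = 65.02 m: t = x / v_x = 65.02 / 29.047 = 2.2384 s.
y = 60.43 + v_y0 t − ½ g t² = 60.43 + 13.545×2.2384 − 5.000×2.2384² = 65.70 m.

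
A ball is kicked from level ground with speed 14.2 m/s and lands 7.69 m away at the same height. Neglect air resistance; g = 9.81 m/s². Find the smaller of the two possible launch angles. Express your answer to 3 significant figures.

Level-ground range: R = v₀² sin(2θ)/g ⇒ sin 2θ = R g / v₀² = 7.69×9.81/14.2² = 0.3741.
2θ = arcsin(0.3741) = 21.97° or 180° − 21.97° = 158.03°.
So θ = 11.0° or θ = 79.0°.

11.0°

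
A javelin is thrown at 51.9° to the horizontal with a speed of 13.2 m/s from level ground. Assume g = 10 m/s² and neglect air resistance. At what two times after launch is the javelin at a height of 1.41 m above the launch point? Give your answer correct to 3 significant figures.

0.146 s and 1.93 s

v_y0 = 13.2 sin 51.9° = 10.39 m/s.
Set y = v_y0 t − ½ g t² = 1.41: 5.000 t² − 10.39 t + 1.41 = 0.
t = [10.39 ± √(108.0 − 28.20)] / 10 = (10.39 ± 8.933) / 10, giving t = 0.146 s or t = 1.93 s.
So the javelin is at 1.41 m at t = 0.146 s (rising) and t = 1.93 s (falling).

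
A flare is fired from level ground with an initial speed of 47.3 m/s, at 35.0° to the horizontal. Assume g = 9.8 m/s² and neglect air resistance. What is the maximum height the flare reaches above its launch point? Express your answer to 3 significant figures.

37.6 m

Vertical component of launch velocity: v_y = 47.3 sin 35.0° = 27.13 m/s.
At the highest point the vertical velocity is zero, so v_y² = 2 g h_max.
h_max = (27.13)² / (2 × 9.8) = 736.0 / 19.60 = 37.6 m.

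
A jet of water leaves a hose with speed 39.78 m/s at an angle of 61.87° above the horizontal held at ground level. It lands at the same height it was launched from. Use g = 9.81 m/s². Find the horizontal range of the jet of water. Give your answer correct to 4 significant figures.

134.1 m

For level ground, R = v₀² sin(2θ) / g.
sin(2 × 61.87°) = sin 123.74° = 0.8316.
R = (39.78)² × 0.8316 / 9.81 = 134.1 m.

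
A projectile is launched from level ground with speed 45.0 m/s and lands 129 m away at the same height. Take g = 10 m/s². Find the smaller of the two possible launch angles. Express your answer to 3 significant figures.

Level-ground range: R = v₀² sin(2θ)/g ⇒ sin 2θ = R g / v₀² = 129×10/45.0² = 0.6370.
2θ = arcsin(0.6370) = 39.57° or 180° − 39.57° = 140.43°.
So θ = 19.8° or θ = 70.2°.

19.8°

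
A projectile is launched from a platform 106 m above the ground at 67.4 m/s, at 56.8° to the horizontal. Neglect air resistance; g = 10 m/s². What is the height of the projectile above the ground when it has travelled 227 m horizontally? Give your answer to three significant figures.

v_x = 67.4 cos 56.8° = 36.91 m/s, v_y0 = 67.4 sin 56.8° = 56.40 m/s.
Time to reach x = 227 m: t = x / v_x = 227 / 36.91 = 6.150 s.
y = 106 + v_y0 t − ½ g t² = 106 + 56.40×6.150 − 5.000×6.150² = 264 m.

264 m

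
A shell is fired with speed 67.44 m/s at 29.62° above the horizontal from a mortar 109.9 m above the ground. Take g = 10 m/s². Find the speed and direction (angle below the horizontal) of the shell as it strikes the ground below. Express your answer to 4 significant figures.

v_x = 67.44 cos 29.62° = 58.627 m/s (constant).
|v_y| at impact = √((33.332)² + 2×10×109.9) = 57.524 m/s.
Speed = √(58.627² + 57.524²) = 82.13 m/s; angle = arctan(57.524/58.627) = 44.46° below horizontal.

82.13 m/s at 44.46° below the horizontal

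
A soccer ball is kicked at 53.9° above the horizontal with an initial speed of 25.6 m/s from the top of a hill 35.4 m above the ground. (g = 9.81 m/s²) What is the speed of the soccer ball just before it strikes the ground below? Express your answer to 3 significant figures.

36.7 m/s

v_x = 25.6 cos 53.9° = 15.08 m/s is unchanged throughout.
For the vertical component, v_y² = v_y0² + 2 g h = (20.68)² + 2×9.81×35.4 = 1122, so |v_y| = 33.50 m/s.
Impact speed = √(v_x² + v_y²) = √(227.4 + 1122) = 36.7 m/s.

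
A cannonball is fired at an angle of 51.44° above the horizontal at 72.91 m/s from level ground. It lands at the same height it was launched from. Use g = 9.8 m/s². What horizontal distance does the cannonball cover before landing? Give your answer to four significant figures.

528.8 m

For level ground, R = v₀² sin(2θ) / g.
sin(2 × 51.44°) = sin 102.88° = 0.9748.
R = (72.91)² × 0.9748 / 9.8 = 528.8 m.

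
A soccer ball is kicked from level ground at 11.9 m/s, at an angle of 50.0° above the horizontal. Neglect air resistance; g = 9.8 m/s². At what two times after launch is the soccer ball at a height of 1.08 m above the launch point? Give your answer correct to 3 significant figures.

0.127 s and 1.73 s

v_y0 = 11.9 sin 50.0° = 9.116 m/s.
Set y = v_y0 t − ½ g t² = 1.08: 4.900 t² − 9.116 t + 1.08 = 0.
t = [9.116 ± √(83.10 − 21.17)] / 9.8 = (9.116 ± 7.870) / 9.8, giving t = 0.127 s or t = 1.73 s.
So the soccer ball is at 1.08 m at t = 0.127 s (rising) and t = 1.73 s (falling).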